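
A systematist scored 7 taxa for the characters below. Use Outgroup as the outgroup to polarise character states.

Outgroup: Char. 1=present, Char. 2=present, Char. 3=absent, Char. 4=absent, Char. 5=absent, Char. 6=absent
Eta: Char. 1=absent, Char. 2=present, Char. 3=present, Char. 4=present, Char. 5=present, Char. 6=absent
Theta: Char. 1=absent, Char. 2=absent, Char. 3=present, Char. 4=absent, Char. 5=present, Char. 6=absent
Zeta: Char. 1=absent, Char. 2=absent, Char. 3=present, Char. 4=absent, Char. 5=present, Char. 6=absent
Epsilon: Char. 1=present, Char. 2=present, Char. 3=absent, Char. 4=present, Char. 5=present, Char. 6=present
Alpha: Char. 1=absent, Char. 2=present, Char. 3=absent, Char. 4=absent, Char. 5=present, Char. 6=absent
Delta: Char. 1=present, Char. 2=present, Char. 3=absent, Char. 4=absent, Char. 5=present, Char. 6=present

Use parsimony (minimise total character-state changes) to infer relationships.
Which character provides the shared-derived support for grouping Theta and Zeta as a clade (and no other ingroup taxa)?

Character polarity is set by the outgroup: the derived state is whichever differs from the outgroup's state, so for Char. 1, Char. 2 the derived state is 'absent', and for the remaining characters it is 'present'.
Char. 1: derived state 'absent' in Alpha, Eta, Theta, and Zeta only — synapomorphy for {Alpha, Eta, Theta, Zeta}.
Char. 2 (derived state 'absent') is shared by Theta and Zeta — a synapomorphy uniting that clade.
Char. 3: derived state 'present' in Eta, Theta, and Zeta only — synapomorphy for {Eta, Theta, Zeta}.
Char. 4 groups Epsilon and Eta, which is incompatible with the clades supported by the remaining characters; treating it as convergent (homoplasy) costs fewer steps than any alternative tree.
All ingroup taxa share the derived state 'present' for Char. 5; it defines the ingroup but does not resolve relationships within it.
Char. 6 (derived state 'present') is shared by Delta and Epsilon — a synapomorphy uniting that clade.
Most parsimonious ingroup topology: (((Eta,(Theta,Zeta)),Alpha),(Epsilon,Delta)).
The clade {Theta, Zeta} is supported by Char. 2: its derived state 'absent' occurs in exactly those taxa and in no other taxon (including the outgroup).

Char. 2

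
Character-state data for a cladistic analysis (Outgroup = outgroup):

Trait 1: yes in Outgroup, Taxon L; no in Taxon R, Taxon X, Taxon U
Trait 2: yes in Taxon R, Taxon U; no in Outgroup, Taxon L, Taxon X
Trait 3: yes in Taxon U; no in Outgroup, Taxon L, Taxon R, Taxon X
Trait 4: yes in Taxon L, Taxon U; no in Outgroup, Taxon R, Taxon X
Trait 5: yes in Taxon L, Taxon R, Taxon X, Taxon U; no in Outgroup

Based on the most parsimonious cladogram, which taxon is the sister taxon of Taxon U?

Character polarity is set by the outgroup: the derived state is whichever differs from the outgroup's state, so for Trait 1 the derived state is 'no', and for the remaining characters it is 'yes'.
Trait 1 (derived state 'no') is shared by Taxon R, Taxon U, and Taxon X — a synapomorphy uniting that clade.
Only Taxon R and Taxon U show the derived state 'yes' for Trait 2, supporting them as a clade.
Trait 3: derived state 'yes' in Taxon U only — an autapomorphy, so it tells us nothing about relationships among taxa.
Trait 4 groups Taxon L and Taxon U, which is incompatible with the clades supported by the remaining characters; treating it as convergent (homoplasy) costs fewer steps than any alternative tree.
All ingroup taxa share the derived state 'yes' for Trait 5; it defines the ingroup but does not resolve relationships within it.
Most parsimonious ingroup topology: (Taxon L,((Taxon R,Taxon U),Taxon X)).
Taxon U and Taxon R form a cherry on this tree, so they are sister taxa.

Taxon R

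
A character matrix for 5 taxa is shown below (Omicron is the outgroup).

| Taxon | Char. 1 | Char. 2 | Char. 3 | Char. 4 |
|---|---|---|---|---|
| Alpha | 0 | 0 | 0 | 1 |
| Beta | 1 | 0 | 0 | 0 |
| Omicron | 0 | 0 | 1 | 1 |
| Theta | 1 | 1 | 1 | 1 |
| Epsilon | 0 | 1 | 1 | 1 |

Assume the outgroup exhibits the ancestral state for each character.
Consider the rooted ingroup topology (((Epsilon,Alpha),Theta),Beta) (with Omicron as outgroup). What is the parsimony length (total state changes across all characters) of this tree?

Map each character onto (((Epsilon,Alpha),Theta),Beta) (rooted by Omicron) and count the minimum state changes it requires (Fitch parsimony):
Char. 1: 2; Char. 2: 2; Char. 3: 2; Char. 4: 1.
Total tree length = 7.

7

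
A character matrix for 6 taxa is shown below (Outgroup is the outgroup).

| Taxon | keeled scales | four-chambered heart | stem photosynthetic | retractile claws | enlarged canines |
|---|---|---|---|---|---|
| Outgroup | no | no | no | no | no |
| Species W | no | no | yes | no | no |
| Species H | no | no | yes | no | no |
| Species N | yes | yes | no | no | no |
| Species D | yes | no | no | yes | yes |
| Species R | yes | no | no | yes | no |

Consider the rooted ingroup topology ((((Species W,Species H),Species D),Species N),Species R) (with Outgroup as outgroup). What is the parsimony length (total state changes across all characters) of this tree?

7

Map each character onto ((((Species W,Species H),Species D),Species N),Species R) (rooted by Outgroup) and count the minimum state changes it requires (Fitch parsimony):
keeled scales: 2; four-chambered heart: 1; stem photosynthetic: 1; retractile claws: 2; enlarged canines: 1.
Total tree length = 7.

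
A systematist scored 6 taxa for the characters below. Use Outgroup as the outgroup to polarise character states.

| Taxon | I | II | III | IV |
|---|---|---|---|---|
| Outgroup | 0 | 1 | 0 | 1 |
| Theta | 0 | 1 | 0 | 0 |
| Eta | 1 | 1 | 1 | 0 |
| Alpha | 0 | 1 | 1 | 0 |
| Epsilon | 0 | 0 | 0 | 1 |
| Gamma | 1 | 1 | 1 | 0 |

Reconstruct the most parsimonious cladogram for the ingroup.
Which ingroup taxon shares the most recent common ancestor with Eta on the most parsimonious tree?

Gamma

Character polarity is set by the outgroup: the derived state is whichever differs from the outgroup's state, so for II, IV the derived state is '0', and for the remaining characters it is '1'.
I: derived state '1' in Eta and Gamma only — synapomorphy for {Eta, Gamma}.
II: derived state '0' in Epsilon only — an autapomorphy, so it tells us nothing about relationships among taxa.
III: derived state '1' in Alpha, Eta, and Gamma only — synapomorphy for {Alpha, Eta, Gamma}.
IV: derived state '0' in Alpha, Eta, Gamma, and Theta only — synapomorphy for {Alpha, Eta, Gamma, Theta}.
Most parsimonious ingroup topology: ((Theta,((Eta,Gamma),Alpha)),Epsilon).
Eta and Gamma form a cherry on this tree, so they are sister taxa.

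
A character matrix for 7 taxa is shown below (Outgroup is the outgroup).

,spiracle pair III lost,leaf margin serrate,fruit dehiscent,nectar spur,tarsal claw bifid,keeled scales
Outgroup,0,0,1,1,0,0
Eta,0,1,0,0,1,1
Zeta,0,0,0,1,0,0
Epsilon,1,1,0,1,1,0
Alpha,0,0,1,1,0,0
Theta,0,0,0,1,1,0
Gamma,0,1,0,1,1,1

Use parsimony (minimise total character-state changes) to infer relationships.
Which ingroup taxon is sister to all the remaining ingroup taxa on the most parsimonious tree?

Character polarity is set by the outgroup: the derived state is whichever differs from the outgroup's state, so for fruit dehiscent, nectar spur the derived state is '0', and for the remaining characters it is '1'.
spiracle pair III lost (derived state '1') is unique to Epsilon (autapomorphy; uninformative for grouping).
leaf margin serrate (derived state '1') is shared by Epsilon, Eta, and Gamma — a synapomorphy uniting that clade.
fruit dehiscent: derived state '0' in Epsilon, Eta, Gamma, Theta, and Zeta only — synapomorphy for {Epsilon, Eta, Gamma, Theta, Zeta}.
nectar spur: derived state '0' in Eta only — an autapomorphy, so it tells us nothing about relationships among taxa.
tarsal claw bifid: derived state '1' in Epsilon, Eta, Gamma, and Theta only — synapomorphy for {Epsilon, Eta, Gamma, Theta}.
keeled scales (derived state '1') is shared by Eta and Gamma — a synapomorphy uniting that clade.
Most parsimonious ingroup topology: (((((Eta,Gamma),Epsilon),Theta),Zeta),Alpha).
Alpha is sister to the clade containing all other ingroup taxa, so it is the earliest-diverging (most basal) ingroup lineage.

Alpha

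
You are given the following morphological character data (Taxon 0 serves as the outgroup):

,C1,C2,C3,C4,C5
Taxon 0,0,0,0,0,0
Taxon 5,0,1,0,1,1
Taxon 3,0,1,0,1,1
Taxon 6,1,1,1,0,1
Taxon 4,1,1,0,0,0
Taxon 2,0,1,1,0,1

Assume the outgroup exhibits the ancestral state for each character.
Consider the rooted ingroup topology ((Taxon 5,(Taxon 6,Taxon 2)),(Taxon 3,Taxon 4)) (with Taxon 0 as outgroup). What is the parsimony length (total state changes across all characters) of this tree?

Map each character onto ((Taxon 5,(Taxon 6,Taxon 2)),(Taxon 3,Taxon 4)) (rooted by Taxon 0) and count the minimum state changes it requires (Fitch parsimony):
C1: 2; C2: 1; C3: 1; C4: 2; C5: 2.
Total tree length = 8.

8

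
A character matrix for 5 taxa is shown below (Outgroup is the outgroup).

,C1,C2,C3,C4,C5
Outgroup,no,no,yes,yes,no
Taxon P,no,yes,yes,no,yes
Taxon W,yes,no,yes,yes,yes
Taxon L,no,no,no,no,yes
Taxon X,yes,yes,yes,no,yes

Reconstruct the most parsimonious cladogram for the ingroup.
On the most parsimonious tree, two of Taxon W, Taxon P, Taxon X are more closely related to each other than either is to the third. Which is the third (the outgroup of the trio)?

Taxon W

Character polarity is set by the outgroup: the derived state is whichever differs from the outgroup's state, so for C3, C4 the derived state is 'no', and for the remaining characters it is 'yes'.
C1 (state 'yes') occurs in Taxon W and Taxon X but conflicts with the nesting implied by the other characters — most parsimoniously interpreted as homoplasy.
C2 (derived state 'yes') is shared by Taxon P and Taxon X — a synapomorphy uniting that clade.
C3: derived state 'no' in Taxon L only — an autapomorphy, so it tells us nothing about relationships among taxa.
C4: derived state 'no' in Taxon L, Taxon P, and Taxon X only — synapomorphy for {Taxon L, Taxon P, Taxon X}.
C5 (derived state 'yes') is shared by all ingroup taxa — unites the whole ingroup.
Most parsimonious ingroup topology: (((Taxon P,Taxon X),Taxon L),Taxon W).
Taxon X and Taxon P share a more recent common ancestor with each other than either does with Taxon W, so Taxon W is the least closely related of the three.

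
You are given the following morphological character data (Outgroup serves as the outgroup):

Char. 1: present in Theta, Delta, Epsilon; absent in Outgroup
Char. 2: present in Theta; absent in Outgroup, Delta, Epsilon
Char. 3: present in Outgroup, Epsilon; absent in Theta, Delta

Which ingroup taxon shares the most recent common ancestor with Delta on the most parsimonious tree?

Theta

Character polarity is set by the outgroup: the derived state is whichever differs from the outgroup's state, so for Char. 3 the derived state is 'absent', and for the remaining characters it is 'present'.
All ingroup taxa share the derived state 'present' for Char. 1; it defines the ingroup but does not resolve relationships within it.
Char. 2 (derived state 'present') is unique to Theta (autapomorphy; uninformative for grouping).
Char. 3 (derived state 'absent') is shared by Delta and Theta — a synapomorphy uniting that clade.
Most parsimonious ingroup topology: ((Theta,Delta),Epsilon).
Delta and Theta form a cherry on this tree, so they are sister taxa.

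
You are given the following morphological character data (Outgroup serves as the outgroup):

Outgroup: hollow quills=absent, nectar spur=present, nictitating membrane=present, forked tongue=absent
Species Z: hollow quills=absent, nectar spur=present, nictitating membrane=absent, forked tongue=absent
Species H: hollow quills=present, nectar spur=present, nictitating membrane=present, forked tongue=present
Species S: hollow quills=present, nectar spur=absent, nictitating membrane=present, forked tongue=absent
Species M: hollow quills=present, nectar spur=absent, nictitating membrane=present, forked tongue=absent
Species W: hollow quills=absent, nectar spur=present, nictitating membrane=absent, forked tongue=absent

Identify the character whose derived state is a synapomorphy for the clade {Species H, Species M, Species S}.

Character polarity is set by the outgroup: the derived state is whichever differs from the outgroup's state, so for nectar spur, nictitating membrane the derived state is 'absent', and for the remaining characters it is 'present'.
Only Species H, Species M, and Species S show the derived state 'present' for hollow quills, supporting them as a clade.
nectar spur: derived state 'absent' in Species M and Species S only — synapomorphy for {Species M, Species S}.
Only Species W and Species Z show the derived state 'absent' for nictitating membrane, supporting them as a clade.
forked tongue (derived state 'present') is unique to Species H (autapomorphy; uninformative for grouping).
Most parsimonious ingroup topology: ((Species Z,Species W),(Species H,(Species S,Species M))).
The clade {Species H, Species M, Species S} is supported by hollow quills: its derived state 'present' occurs in exactly those taxa and in no other taxon (including the outgroup).

hollow quills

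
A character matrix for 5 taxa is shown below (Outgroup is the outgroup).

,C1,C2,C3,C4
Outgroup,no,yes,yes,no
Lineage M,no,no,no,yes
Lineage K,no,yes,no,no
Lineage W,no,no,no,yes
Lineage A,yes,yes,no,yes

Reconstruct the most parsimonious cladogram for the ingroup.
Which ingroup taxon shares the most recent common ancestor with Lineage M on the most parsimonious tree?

Character polarity is set by the outgroup: the derived state is whichever differs from the outgroup's state, so for C2, C3 the derived state is 'no', and for the remaining characters it is 'yes'.
C1: derived state 'yes' in Lineage A only — an autapomorphy, so it tells us nothing about relationships among taxa.
C2: derived state 'no' in Lineage M and Lineage W only — synapomorphy for {Lineage M, Lineage W}.
C3 (derived state 'no') is shared by all ingroup taxa — unites the whole ingroup.
C4 (derived state 'yes') is shared by Lineage A, Lineage M, and Lineage W — a synapomorphy uniting that clade.
Most parsimonious ingroup topology: (((Lineage M,Lineage W),Lineage A),Lineage K).
Lineage M and Lineage W form a cherry on this tree, so they are sister taxa.

Lineage W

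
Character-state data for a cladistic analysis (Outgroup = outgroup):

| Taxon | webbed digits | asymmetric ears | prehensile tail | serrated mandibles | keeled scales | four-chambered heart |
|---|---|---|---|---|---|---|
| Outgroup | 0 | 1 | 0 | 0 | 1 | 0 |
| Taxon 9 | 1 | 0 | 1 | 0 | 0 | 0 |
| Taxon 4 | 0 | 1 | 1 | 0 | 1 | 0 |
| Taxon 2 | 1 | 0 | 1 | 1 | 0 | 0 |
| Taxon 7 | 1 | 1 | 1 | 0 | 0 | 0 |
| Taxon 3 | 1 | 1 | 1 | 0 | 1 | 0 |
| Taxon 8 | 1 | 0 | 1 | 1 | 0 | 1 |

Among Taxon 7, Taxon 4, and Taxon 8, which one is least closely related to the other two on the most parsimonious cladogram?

Character polarity is set by the outgroup: the derived state is whichever differs from the outgroup's state, so for asymmetric ears, keeled scales the derived state is '0', and for the remaining characters it is '1'.
webbed digits: derived state '1' in Taxon 2, Taxon 3, Taxon 7, Taxon 8, and Taxon 9 only — synapomorphy for {Taxon 2, Taxon 3, Taxon 7, Taxon 8, Taxon 9}.
asymmetric ears (derived state '0') is shared by Taxon 2, Taxon 8, and Taxon 9 — a synapomorphy uniting that clade.
All ingroup taxa share the derived state '1' for prehensile tail; it defines the ingroup but does not resolve relationships within it.
Only Taxon 2 and Taxon 8 show the derived state '1' for serrated mandibles, supporting them as a clade.
keeled scales (derived state '0') is shared by Taxon 2, Taxon 7, Taxon 8, and Taxon 9 — a synapomorphy uniting that clade.
four-chambered heart: derived state '1' in Taxon 8 only — an autapomorphy, so it tells us nothing about relationships among taxa.
Most parsimonious ingroup topology: ((((Taxon 9,(Taxon 2,Taxon 8)),Taxon 7),Taxon 3),Taxon 4).
Taxon 7 and Taxon 8 share a more recent common ancestor with each other than either does with Taxon 4, so Taxon 4 is the least closely related of the three.

Taxon 4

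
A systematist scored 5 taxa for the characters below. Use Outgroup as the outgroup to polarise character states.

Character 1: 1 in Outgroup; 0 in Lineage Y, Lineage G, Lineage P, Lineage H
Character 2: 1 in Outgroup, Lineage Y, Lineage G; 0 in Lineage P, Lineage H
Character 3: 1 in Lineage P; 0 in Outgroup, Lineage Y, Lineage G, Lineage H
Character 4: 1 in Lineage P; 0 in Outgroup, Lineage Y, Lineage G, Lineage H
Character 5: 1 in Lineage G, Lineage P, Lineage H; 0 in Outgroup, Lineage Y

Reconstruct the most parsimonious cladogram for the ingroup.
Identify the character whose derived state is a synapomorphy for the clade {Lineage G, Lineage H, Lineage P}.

Character 5

Character polarity is set by the outgroup: the derived state is whichever differs from the outgroup's state, so for Character 1, Character 2 the derived state is '0', and for the remaining characters it is '1'.
Character 1 (derived state '0') is shared by all ingroup taxa — unites the whole ingroup.
Character 2 (derived state '0') is shared by Lineage H and Lineage P — a synapomorphy uniting that clade.
Character 3 (derived state '1') is unique to Lineage P (autapomorphy; uninformative for grouping).
Character 4: derived state '1' in Lineage P only — an autapomorphy, so it tells us nothing about relationships among taxa.
Character 5 (derived state '1') is shared by Lineage G, Lineage H, and Lineage P — a synapomorphy uniting that clade.
Most parsimonious ingroup topology: (Lineage Y,(Lineage G,(Lineage P,Lineage H))).
The clade {Lineage G, Lineage H, Lineage P} is supported by Character 5: its derived state '1' occurs in exactly those taxa and in no other taxon (including the outgroup).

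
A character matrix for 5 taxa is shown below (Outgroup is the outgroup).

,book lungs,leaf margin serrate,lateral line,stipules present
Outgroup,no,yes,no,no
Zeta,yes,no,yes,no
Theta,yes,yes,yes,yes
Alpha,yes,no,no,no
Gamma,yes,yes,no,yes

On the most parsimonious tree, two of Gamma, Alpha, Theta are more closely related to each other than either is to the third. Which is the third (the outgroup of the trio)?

Alpha

Character polarity is set by the outgroup: the derived state is whichever differs from the outgroup's state, so for leaf margin serrate the derived state is 'no', and for the remaining characters it is 'yes'.
All ingroup taxa share the derived state 'yes' for book lungs; it defines the ingroup but does not resolve relationships within it.
Only Alpha and Zeta show the derived state 'no' for leaf margin serrate, supporting them as a clade.
lateral line groups Theta and Zeta, which is incompatible with the clades supported by the remaining characters; treating it as convergent (homoplasy) costs fewer steps than any alternative tree.
Only Gamma and Theta show the derived state 'yes' for stipules present, supporting them as a clade.
Most parsimonious ingroup topology: ((Zeta,Alpha),(Theta,Gamma)).
Theta and Gamma share a more recent common ancestor with each other than either does with Alpha, so Alpha is the least closely related of the three.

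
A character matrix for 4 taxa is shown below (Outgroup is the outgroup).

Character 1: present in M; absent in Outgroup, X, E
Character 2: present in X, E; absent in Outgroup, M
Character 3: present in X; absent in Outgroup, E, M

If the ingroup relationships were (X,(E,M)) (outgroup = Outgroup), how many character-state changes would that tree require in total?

Map each character onto (X,(E,M)) (rooted by Outgroup) and count the minimum state changes it requires (Fitch parsimony):
Character 1: 1; Character 2: 2; Character 3: 1.
Total tree length = 4.

4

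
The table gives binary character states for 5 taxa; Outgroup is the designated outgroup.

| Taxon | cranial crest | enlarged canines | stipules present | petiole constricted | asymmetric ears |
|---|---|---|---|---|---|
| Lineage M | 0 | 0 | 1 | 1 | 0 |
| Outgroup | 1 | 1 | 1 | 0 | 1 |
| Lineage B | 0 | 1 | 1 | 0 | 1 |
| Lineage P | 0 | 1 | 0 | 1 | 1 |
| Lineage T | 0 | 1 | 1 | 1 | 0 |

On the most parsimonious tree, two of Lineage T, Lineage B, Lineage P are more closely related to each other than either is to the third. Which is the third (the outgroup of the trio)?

Lineage B

Character polarity is set by the outgroup: the derived state is whichever differs from the outgroup's state, so for cranial crest, enlarged canines, stipules present, asymmetric ears the derived state is '0', and for the remaining characters it is '1'.
All ingroup taxa share the derived state '0' for cranial crest; it defines the ingroup but does not resolve relationships within it.
enlarged canines: derived state '0' in Lineage M only — an autapomorphy, so it tells us nothing about relationships among taxa.
stipules present (derived state '0') is unique to Lineage P (autapomorphy; uninformative for grouping).
petiole constricted (derived state '1') is shared by Lineage M, Lineage P, and Lineage T — a synapomorphy uniting that clade.
asymmetric ears (derived state '0') is shared by Lineage M and Lineage T — a synapomorphy uniting that clade.
Most parsimonious ingroup topology: ((Lineage P,(Lineage T,Lineage M)),Lineage B).
Lineage P and Lineage T share a more recent common ancestor with each other than either does with Lineage B, so Lineage B is the least closely related of the three.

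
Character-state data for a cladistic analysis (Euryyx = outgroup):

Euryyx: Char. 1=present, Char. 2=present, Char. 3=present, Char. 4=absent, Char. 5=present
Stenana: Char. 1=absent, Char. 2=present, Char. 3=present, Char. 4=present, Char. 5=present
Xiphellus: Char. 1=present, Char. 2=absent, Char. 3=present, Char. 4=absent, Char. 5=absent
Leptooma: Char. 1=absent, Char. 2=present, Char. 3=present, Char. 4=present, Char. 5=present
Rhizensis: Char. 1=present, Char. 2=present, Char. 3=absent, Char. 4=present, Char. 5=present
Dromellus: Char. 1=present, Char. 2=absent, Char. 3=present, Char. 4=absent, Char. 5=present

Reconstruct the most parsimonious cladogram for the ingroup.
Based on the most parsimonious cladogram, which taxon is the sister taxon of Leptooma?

Character polarity is set by the outgroup: the derived state is whichever differs from the outgroup's state, so for Char. 1, Char. 2, Char. 3, Char. 5 the derived state is 'absent', and for the remaining characters it is 'present'.
Char. 1 (derived state 'absent') is shared by Leptooma and Stenana — a synapomorphy uniting that clade.
Char. 2 (derived state 'absent') is shared by Dromellus and Xiphellus — a synapomorphy uniting that clade.
Char. 3: derived state 'absent' in Rhizensis only — an autapomorphy, so it tells us nothing about relationships among taxa.
Char. 4 (derived state 'present') is shared by Leptooma, Rhizensis, and Stenana — a synapomorphy uniting that clade.
Char. 5: derived state 'absent' in Xiphellus only — an autapomorphy, so it tells us nothing about relationships among taxa.
Most parsimonious ingroup topology: (((Stenana,Leptooma),Rhizensis),(Xiphellus,Dromellus)).
Leptooma and Stenana form a cherry on this tree, so they are sister taxa.

Stenana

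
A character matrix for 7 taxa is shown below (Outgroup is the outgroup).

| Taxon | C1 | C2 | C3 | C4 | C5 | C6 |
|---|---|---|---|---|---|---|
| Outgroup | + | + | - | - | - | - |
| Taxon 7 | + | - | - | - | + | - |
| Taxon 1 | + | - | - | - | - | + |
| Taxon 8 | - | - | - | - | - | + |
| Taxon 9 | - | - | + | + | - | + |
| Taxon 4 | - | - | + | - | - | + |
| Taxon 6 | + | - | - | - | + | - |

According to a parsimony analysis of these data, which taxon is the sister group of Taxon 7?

Character polarity is set by the outgroup: the derived state is whichever differs from the outgroup's state, so for C1, C2 the derived state is '-', and for the remaining characters it is '+'.
C1: derived state '-' in Taxon 4, Taxon 8, and Taxon 9 only — synapomorphy for {Taxon 4, Taxon 8, Taxon 9}.
All ingroup taxa share the derived state '-' for C2; it defines the ingroup but does not resolve relationships within it.
C3: derived state '+' in Taxon 4 and Taxon 9 only — synapomorphy for {Taxon 4, Taxon 9}.
C4 (derived state '+') is unique to Taxon 9 (autapomorphy; uninformative for grouping).
Only Taxon 6 and Taxon 7 show the derived state '+' for C5, supporting them as a clade.
C6 (derived state '+') is shared by Taxon 1, Taxon 4, Taxon 8, and Taxon 9 — a synapomorphy uniting that clade.
Most parsimonious ingroup topology: ((Taxon 7,Taxon 6),(Taxon 1,(Taxon 8,(Taxon 9,Taxon 4)))).
Taxon 7 and Taxon 6 form a cherry on this tree, so they are sister taxa.

Taxon 6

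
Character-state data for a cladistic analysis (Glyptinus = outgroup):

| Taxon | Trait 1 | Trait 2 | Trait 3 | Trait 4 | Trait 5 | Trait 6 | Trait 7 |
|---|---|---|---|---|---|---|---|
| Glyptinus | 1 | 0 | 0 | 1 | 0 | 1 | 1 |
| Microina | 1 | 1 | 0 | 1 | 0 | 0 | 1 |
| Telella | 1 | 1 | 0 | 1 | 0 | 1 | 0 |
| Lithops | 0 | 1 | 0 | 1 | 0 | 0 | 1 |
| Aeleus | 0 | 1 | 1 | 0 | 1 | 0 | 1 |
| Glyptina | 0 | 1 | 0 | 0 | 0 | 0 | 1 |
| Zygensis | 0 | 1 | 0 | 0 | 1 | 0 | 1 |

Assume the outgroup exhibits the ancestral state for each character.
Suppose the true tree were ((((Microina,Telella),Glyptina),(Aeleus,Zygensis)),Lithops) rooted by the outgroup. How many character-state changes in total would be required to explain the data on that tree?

Map each character onto ((((Microina,Telella),Glyptina),(Aeleus,Zygensis)),Lithops) (rooted by Glyptinus) and count the minimum state changes it requires (Fitch parsimony):
Trait 1: 2; Trait 2: 1; Trait 3: 1; Trait 4: 2; Trait 5: 1; Trait 6: 2; Trait 7: 1.
Total tree length = 10.

10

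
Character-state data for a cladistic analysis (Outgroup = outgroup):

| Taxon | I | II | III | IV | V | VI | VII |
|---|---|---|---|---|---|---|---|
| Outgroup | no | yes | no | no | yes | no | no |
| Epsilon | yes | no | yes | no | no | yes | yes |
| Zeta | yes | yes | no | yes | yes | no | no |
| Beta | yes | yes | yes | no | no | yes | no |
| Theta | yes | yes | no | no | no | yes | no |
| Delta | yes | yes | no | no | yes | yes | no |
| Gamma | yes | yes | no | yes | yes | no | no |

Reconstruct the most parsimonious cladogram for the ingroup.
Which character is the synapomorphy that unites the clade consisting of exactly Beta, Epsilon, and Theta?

V

Character polarity is set by the outgroup: the derived state is whichever differs from the outgroup's state, so for II, V the derived state is 'no', and for the remaining characters it is 'yes'.
I (derived state 'yes') is shared by all ingroup taxa — unites the whole ingroup.
II: derived state 'no' in Epsilon only — an autapomorphy, so it tells us nothing about relationships among taxa.
III (derived state 'yes') is shared by Beta and Epsilon — a synapomorphy uniting that clade.
IV (derived state 'yes') is shared by Gamma and Zeta — a synapomorphy uniting that clade.
V (derived state 'no') is shared by Beta, Epsilon, and Theta — a synapomorphy uniting that clade.
VI: derived state 'yes' in Beta, Delta, Epsilon, and Theta only — synapomorphy for {Beta, Delta, Epsilon, Theta}.
VII (derived state 'yes') is unique to Epsilon (autapomorphy; uninformative for grouping).
Most parsimonious ingroup topology: ((((Epsilon,Beta),Theta),Delta),(Zeta,Gamma)).
The clade {Beta, Epsilon, Theta} is supported by V: its derived state 'no' occurs in exactly those taxa and in no other taxon (including the outgroup).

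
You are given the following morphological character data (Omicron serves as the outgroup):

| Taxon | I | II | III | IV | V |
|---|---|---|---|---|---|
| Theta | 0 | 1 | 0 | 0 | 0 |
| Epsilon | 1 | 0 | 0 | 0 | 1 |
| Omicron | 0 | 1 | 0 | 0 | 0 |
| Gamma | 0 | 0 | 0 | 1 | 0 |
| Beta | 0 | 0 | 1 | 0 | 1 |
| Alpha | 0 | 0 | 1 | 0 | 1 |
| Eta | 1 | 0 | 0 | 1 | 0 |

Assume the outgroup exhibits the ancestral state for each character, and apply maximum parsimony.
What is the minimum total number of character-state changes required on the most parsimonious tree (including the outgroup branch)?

Character polarity is set by the outgroup: the derived state is whichever differs from the outgroup's state, so for II the derived state is '0', and for the remaining characters it is '1'.
I (state '1') occurs in Epsilon and Eta but conflicts with the nesting implied by the other characters — most parsimoniously interpreted as homoplasy.
II (derived state '0') is shared by Alpha, Beta, Epsilon, Eta, and Gamma — a synapomorphy uniting that clade.
Only Alpha and Beta show the derived state '1' for III, supporting them as a clade.
Only Eta and Gamma show the derived state '1' for IV, supporting them as a clade.
Only Alpha, Beta, and Epsilon show the derived state '1' for V, supporting them as a clade.
Most parsimonious ingroup topology: (((Eta,Gamma),((Alpha,Beta),Epsilon)),Theta).
Changes per character on this tree: I: 2; II: 1; III: 1; IV: 1; V: 1.
Total = 6.

6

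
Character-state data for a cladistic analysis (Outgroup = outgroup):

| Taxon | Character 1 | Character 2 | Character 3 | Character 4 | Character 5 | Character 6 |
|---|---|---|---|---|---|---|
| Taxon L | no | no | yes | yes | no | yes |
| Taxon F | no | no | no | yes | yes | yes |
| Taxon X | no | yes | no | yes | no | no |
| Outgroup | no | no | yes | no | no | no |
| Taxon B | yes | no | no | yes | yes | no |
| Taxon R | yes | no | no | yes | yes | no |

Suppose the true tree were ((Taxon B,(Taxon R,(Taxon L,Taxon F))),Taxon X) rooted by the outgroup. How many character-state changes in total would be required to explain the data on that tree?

9

Map each character onto ((Taxon B,(Taxon R,(Taxon L,Taxon F))),Taxon X) (rooted by Outgroup) and count the minimum state changes it requires (Fitch parsimony):
Character 1: 2; Character 2: 1; Character 3: 2; Character 4: 1; Character 5: 2; Character 6: 1.
Total tree length = 9.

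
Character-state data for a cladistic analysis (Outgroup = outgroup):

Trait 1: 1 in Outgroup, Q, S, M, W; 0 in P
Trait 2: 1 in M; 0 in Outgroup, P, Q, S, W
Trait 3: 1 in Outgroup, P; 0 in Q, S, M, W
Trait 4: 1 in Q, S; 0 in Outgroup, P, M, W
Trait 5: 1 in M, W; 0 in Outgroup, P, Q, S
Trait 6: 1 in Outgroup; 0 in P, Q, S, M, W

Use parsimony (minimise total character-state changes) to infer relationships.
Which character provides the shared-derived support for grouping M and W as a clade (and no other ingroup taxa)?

Trait 5

Character polarity is set by the outgroup: the derived state is whichever differs from the outgroup's state, so for Trait 1, Trait 3, Trait 6 the derived state is '0', and for the remaining characters it is '1'.
Trait 1 (derived state '0') is unique to P (autapomorphy; uninformative for grouping).
Trait 2 (derived state '1') is unique to M (autapomorphy; uninformative for grouping).
Only M, Q, S, and W show the derived state '0' for Trait 3, supporting them as a clade.
Only Q and S show the derived state '1' for Trait 4, supporting them as a clade.
Only M and W show the derived state '1' for Trait 5, supporting them as a clade.
All ingroup taxa share the derived state '0' for Trait 6; it defines the ingroup but does not resolve relationships within it.
Most parsimonious ingroup topology: (P,((Q,S),(M,W))).
The clade {M, W} is supported by Trait 5: its derived state '1' occurs in exactly those taxa and in no other taxon (including the outgroup).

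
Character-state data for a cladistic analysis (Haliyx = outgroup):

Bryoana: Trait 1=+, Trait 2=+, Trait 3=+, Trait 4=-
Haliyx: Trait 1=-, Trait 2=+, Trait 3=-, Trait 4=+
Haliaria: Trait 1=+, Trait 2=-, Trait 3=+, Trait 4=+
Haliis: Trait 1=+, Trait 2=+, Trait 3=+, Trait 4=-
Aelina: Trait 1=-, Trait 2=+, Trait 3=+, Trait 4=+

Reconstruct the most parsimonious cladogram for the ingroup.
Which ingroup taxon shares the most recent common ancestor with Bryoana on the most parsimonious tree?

Character polarity is set by the outgroup: the derived state is whichever differs from the outgroup's state, so for Trait 2, Trait 4 the derived state is '-', and for the remaining characters it is '+'.
Trait 1 (derived state '+') is shared by Bryoana, Haliaria, and Haliis — a synapomorphy uniting that clade.
Trait 2: derived state '-' in Haliaria only — an autapomorphy, so it tells us nothing about relationships among taxa.
Trait 3 (derived state '+') is shared by all ingroup taxa — unites the whole ingroup.
Trait 4 (derived state '-') is shared by Bryoana and Haliis — a synapomorphy uniting that clade.
Most parsimonious ingroup topology: (((Haliis,Bryoana),Haliaria),Aelina).
Bryoana and Haliis form a cherry on this tree, so they are sister taxa.

Haliis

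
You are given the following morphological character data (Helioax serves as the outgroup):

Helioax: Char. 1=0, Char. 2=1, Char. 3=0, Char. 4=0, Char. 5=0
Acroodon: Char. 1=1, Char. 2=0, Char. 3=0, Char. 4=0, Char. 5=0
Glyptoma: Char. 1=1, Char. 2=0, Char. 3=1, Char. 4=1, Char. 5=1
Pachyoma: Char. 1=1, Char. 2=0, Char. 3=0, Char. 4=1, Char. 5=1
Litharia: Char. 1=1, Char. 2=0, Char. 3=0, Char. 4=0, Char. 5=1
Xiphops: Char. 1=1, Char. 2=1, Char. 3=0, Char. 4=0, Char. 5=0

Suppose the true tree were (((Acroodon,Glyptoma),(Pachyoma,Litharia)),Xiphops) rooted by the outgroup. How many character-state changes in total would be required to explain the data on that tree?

7

Map each character onto (((Acroodon,Glyptoma),(Pachyoma,Litharia)),Xiphops) (rooted by Helioax) and count the minimum state changes it requires (Fitch parsimony):
Char. 1: 1; Char. 2: 1; Char. 3: 1; Char. 4: 2; Char. 5: 2.
Total tree length = 7.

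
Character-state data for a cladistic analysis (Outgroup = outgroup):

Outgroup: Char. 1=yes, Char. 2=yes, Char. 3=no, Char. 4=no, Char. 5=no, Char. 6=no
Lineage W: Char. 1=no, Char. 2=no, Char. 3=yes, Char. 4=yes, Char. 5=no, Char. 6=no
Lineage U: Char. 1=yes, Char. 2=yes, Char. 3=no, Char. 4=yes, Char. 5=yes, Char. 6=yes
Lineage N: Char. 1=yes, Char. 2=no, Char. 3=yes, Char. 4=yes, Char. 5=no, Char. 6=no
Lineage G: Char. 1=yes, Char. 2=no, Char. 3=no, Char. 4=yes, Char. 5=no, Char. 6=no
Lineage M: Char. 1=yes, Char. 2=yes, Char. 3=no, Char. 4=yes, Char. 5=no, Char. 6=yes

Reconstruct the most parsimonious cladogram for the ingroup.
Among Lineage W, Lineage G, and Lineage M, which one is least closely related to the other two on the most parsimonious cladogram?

Lineage M

Character polarity is set by the outgroup: the derived state is whichever differs from the outgroup's state, so for Char. 1, Char. 2 the derived state is 'no', and for the remaining characters it is 'yes'.
Char. 1 (derived state 'no') is unique to Lineage W (autapomorphy; uninformative for grouping).
Only Lineage G, Lineage N, and Lineage W show the derived state 'no' for Char. 2, supporting them as a clade.
Char. 3 (derived state 'yes') is shared by Lineage N and Lineage W — a synapomorphy uniting that clade.
All ingroup taxa share the derived state 'yes' for Char. 4; it defines the ingroup but does not resolve relationships within it.
Char. 5 (derived state 'yes') is unique to Lineage U (autapomorphy; uninformative for grouping).
Char. 6 (derived state 'yes') is shared by Lineage M and Lineage U — a synapomorphy uniting that clade.
Most parsimonious ingroup topology: (((Lineage W,Lineage N),Lineage G),(Lineage U,Lineage M)).
Lineage W and Lineage G share a more recent common ancestor with each other than either does with Lineage M, so Lineage M is the least closely related of the three.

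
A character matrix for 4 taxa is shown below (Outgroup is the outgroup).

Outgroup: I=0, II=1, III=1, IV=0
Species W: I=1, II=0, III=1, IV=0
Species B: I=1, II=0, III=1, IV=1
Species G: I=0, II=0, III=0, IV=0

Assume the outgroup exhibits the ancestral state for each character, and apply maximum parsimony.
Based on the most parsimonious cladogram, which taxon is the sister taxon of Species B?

Species W

Character polarity is set by the outgroup: the derived state is whichever differs from the outgroup's state, so for II, III the derived state is '0', and for the remaining characters it is '1'.
I (derived state '1') is shared by Species B and Species W — a synapomorphy uniting that clade.
II (derived state '0') is shared by all ingroup taxa — unites the whole ingroup.
III: derived state '0' in Species G only — an autapomorphy, so it tells us nothing about relationships among taxa.
IV: derived state '1' in Species B only — an autapomorphy, so it tells us nothing about relationships among taxa.
Most parsimonious ingroup topology: ((Species W,Species B),Species G).
Species B and Species W form a cherry on this tree, so they are sister taxa.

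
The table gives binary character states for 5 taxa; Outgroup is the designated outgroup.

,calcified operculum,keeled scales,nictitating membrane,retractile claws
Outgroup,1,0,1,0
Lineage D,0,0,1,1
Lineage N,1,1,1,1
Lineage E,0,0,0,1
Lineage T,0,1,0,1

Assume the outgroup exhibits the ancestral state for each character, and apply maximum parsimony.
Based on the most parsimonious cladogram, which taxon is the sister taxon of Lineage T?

Lineage E

Character polarity is set by the outgroup: the derived state is whichever differs from the outgroup's state, so for calcified operculum, nictitating membrane the derived state is '0', and for the remaining characters it is '1'.
calcified operculum (derived state '0') is shared by Lineage D, Lineage E, and Lineage T — a synapomorphy uniting that clade.
keeled scales (state '1') occurs in Lineage N and Lineage T but conflicts with the nesting implied by the other characters — most parsimoniously interpreted as homoplasy.
nictitating membrane: derived state '0' in Lineage E and Lineage T only — synapomorphy for {Lineage E, Lineage T}.
retractile claws (derived state '1') is shared by all ingroup taxa — unites the whole ingroup.
Most parsimonious ingroup topology: ((Lineage D,(Lineage E,Lineage T)),Lineage N).
Lineage T and Lineage E form a cherry on this tree, so they are sister taxa.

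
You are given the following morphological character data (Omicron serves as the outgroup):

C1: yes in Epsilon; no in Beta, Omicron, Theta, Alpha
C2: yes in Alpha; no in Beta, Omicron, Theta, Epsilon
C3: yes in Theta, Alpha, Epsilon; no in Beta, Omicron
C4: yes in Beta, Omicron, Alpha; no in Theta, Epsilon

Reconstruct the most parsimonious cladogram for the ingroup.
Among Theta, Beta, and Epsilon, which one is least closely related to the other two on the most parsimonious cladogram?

Character polarity is set by the outgroup: the derived state is whichever differs from the outgroup's state, so for C4 the derived state is 'no', and for the remaining characters it is 'yes'.
C1: derived state 'yes' in Epsilon only — an autapomorphy, so it tells us nothing about relationships among taxa.
C2 (derived state 'yes') is unique to Alpha (autapomorphy; uninformative for grouping).
Only Alpha, Epsilon, and Theta show the derived state 'yes' for C3, supporting them as a clade.
C4: derived state 'no' in Epsilon and Theta only — synapomorphy for {Epsilon, Theta}.
Most parsimonious ingroup topology: (((Theta,Epsilon),Alpha),Beta).
Theta and Epsilon share a more recent common ancestor with each other than either does with Beta, so Beta is the least closely related of the three.

Beta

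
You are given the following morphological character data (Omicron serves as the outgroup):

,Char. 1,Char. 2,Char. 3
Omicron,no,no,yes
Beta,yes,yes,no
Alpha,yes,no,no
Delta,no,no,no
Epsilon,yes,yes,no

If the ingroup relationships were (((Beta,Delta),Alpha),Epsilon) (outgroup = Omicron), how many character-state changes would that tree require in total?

5

Map each character onto (((Beta,Delta),Alpha),Epsilon) (rooted by Omicron) and count the minimum state changes it requires (Fitch parsimony):
Char. 1: 2; Char. 2: 2; Char. 3: 1.
Total tree length = 5.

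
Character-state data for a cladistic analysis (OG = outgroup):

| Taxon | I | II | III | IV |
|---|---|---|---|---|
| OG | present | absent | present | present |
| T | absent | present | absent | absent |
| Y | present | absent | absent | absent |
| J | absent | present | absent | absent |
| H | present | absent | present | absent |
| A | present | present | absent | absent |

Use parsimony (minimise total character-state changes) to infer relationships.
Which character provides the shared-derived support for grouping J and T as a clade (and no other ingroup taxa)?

Character polarity is set by the outgroup: the derived state is whichever differs from the outgroup's state, so for I, III, IV the derived state is 'absent', and for the remaining characters it is 'present'.
I (derived state 'absent') is shared by J and T — a synapomorphy uniting that clade.
Only A, J, and T show the derived state 'present' for II, supporting them as a clade.
III: derived state 'absent' in A, J, T, and Y only — synapomorphy for {A, J, T, Y}.
All ingroup taxa share the derived state 'absent' for IV; it defines the ingroup but does not resolve relationships within it.
Most parsimonious ingroup topology: ((((T,J),A),Y),H).
The clade {J, T} is supported by I: its derived state 'absent' occurs in exactly those taxa and in no other taxon (including the outgroup).

I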